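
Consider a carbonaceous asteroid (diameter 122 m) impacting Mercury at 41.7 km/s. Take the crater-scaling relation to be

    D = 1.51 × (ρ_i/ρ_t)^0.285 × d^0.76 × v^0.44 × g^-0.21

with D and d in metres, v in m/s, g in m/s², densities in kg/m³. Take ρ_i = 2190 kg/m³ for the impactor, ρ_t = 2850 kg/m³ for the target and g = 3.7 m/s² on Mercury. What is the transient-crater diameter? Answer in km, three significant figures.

In SI units: v = 41700 m/s.
(ρ_i/ρ_t)^0.285 = (2190/2850)^0.285 = 0.9277
d^0.76 = 122^0.76 = 38.52
v^0.44 = 41700^0.44 = 107.9
g^-0.21 = 3.7^-0.21 = 0.7598
D = 1.51 × 0.9277 × 38.52 × 107.9 × 0.7598 = 4424 m
   = 4.424 km

D ≈ 4.42 km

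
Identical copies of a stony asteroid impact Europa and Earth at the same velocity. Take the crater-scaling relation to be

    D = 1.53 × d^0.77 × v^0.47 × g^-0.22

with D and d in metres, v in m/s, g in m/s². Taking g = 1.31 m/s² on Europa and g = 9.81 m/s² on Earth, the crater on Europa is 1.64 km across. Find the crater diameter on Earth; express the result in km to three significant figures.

D ≈ 1.05 km

All impactor-dependent factors cancel in the ratio, leaving D_Earth/D_Europa = (g_Earth/g_Europa)^-0.22.
(9.81/1.31)^-0.22 = 7.489^-0.22 = 0.6421
D_Earth = 0.6421 × 1.64 km = 1.05 km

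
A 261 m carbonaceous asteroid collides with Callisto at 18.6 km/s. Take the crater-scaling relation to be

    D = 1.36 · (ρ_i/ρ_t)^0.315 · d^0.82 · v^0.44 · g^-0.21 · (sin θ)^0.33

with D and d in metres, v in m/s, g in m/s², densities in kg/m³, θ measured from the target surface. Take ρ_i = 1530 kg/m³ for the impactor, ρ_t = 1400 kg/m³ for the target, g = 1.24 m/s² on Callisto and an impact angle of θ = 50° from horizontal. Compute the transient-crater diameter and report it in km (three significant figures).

In SI units: v = 18600 m/s.
(ρ_i/ρ_t)^0.315 = (1530/1400)^0.315 = 1.028
d^0.82 = 261^0.82 = 95.86
v^0.44 = 18600^0.44 = 75.61
g^-0.21 = 1.24^-0.21 = 0.9558
(sin 50°)^0.33 = 0.7660^0.33 = 0.9158
D = 1.36 × 1.028 × 95.86 × 75.61 × 0.9558 × 0.9158 = 8870 m
   = 8.870 km

D ≈ 8.87 km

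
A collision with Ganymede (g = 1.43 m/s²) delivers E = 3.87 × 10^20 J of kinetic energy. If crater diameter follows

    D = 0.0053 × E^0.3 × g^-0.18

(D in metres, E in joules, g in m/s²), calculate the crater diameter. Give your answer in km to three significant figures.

E^0.3 = (3.87 × 10^20)^0.3 = 1.501 × 10^6
g^-0.18 = 1.43^-0.18 = 0.9376
D = 0.0053 × 1.501 × 10^6 × 0.9376 = 7459 m
   = 7.459 km

D ≈ 7.46 km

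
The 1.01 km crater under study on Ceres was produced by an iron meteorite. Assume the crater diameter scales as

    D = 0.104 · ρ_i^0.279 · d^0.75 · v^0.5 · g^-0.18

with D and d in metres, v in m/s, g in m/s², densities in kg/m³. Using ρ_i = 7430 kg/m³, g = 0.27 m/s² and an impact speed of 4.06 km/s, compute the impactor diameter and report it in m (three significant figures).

Rearranging for d: d = [D / (0.104 · 7430^0.279 · 4060^0.5 · 0.27^-0.18)]^(1/0.75).
D = 1010 m.
7430^0.279 = 12.02
4060^0.5 = 63.72
0.27^-0.18 = 1.266
Denominator = 0.104 × 12.02 × 63.72 × 1.266 = 100.8
D / 100.8 = 1010 / 100.8 = 10.02
d = 10.02^(1/0.75) = 10.02^1.3333 = 21.60 m

d ≈ 21.6 m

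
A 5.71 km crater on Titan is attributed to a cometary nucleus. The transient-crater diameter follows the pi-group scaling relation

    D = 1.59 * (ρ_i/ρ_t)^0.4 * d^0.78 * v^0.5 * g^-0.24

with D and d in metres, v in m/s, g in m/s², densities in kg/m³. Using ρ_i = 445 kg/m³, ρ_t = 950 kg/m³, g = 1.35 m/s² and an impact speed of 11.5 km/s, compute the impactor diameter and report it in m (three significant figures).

d ≈ 146 m

Rearranging for d: d = [D / (1.59 · (445/950)^0.4 · 11500^0.5 · 1.35^-0.24)]^(1/0.78).
D = 5710 m.
(445/950)^0.4 = 0.7383
11500^0.5 = 107.2
1.35^-0.24 = 0.9305
Denominator = 1.59 × 0.7383 × 107.2 × 0.9305 = 117.1
D / 117.1 = 5710 / 117.1 = 48.76
d = 48.76^(1/0.78) = 48.76^1.2821 = 146.0 m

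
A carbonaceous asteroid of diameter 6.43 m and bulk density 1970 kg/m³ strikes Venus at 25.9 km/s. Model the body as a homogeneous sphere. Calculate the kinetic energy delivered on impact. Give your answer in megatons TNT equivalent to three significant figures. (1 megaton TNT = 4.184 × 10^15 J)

v = 25900 m/s.
Mass m = (π/6) ρ d³ = (π/6) × 1970 × (6.43)³ = 2.742 × 10^5 kg
E = ½ m v² = 0.5 × 2.742 × 10^5 × (25900)² = 9.197 × 10^13 J
   = 9.197 × 10^13 / 4.184×10^15 = 0.02198 Mt

E ≈ 0.0220 Mt TNT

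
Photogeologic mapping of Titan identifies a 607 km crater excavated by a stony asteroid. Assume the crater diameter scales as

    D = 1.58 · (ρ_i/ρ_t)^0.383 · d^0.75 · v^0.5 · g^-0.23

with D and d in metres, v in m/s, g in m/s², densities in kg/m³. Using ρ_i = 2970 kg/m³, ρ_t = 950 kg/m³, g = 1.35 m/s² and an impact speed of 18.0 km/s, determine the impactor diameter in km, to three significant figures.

Rearranging for d: d = [D / (1.58 · (2970/950)^0.383 · 18000^0.5 · 1.35^-0.23)]^(1/0.75).
D = 607000 m.
(2970/950)^0.383 = 1.547
18000^0.5 = 134.2
1.35^-0.23 = 0.9333
Denominator = 1.58 × 1.547 × 134.2 × 0.9333 = 306.1
D / 306.1 = 607000 / 306.1 = 1983
d = 1983^(1/0.75) = 1983^1.3333 = 24907 m

d ≈ 24.9 km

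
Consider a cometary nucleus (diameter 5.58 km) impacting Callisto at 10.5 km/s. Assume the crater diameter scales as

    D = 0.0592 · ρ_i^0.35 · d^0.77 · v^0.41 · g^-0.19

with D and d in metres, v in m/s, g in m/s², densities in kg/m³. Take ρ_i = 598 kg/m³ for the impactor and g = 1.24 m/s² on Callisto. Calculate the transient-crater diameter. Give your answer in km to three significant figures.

D ≈ 18.2 km

In SI units: d = 5580 m, v = 10500 m/s.
ρ_i^0.35 = 598^0.35 = 9.372
d^0.77 = 5580^0.77 = 767.2
v^0.41 = 10500^0.41 = 44.53
g^-0.19 = 1.24^-0.19 = 0.9600
D = 0.0592 × 9.372 × 767.2 × 44.53 × 0.9600 = 18196 m
   = 18.20 km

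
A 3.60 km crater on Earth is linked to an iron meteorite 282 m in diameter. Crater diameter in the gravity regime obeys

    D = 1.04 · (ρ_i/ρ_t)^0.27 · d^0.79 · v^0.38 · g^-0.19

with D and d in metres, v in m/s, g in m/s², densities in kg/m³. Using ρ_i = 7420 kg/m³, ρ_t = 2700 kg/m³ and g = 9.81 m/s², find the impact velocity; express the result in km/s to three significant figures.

v ≈ 25.3 km/s

Rearranging for v: v = [D / (1.04 · (7420/2700)^0.27 · 282^0.79 · 9.81^-0.19)]^(1/0.38).
D = 3600 m.
(7420/2700)^0.27 = 1.314
282^0.79 = 86.24
9.81^-0.19 = 0.6480
Denominator = 1.04 × 1.314 × 86.24 × 0.6480 = 76.37
D / 76.37 = 3600 / 76.37 = 47.14
v = 47.14^(1/0.38) = 47.14^2.6316 = 25333 m/s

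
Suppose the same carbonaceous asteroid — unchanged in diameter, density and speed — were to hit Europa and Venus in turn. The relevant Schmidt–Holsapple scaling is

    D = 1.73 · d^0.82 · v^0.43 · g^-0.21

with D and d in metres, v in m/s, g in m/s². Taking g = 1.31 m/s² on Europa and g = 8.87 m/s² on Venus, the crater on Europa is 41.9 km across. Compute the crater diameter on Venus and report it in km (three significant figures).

All impactor-dependent factors cancel in the ratio, leaving D_Venus/D_Europa = (g_Venus/g_Europa)^-0.21.
(8.87/1.31)^-0.21 = 6.771^-0.21 = 0.6692
D_Venus = 0.6692 × 41.9 km = 28.0 km

D ≈ 28.0 km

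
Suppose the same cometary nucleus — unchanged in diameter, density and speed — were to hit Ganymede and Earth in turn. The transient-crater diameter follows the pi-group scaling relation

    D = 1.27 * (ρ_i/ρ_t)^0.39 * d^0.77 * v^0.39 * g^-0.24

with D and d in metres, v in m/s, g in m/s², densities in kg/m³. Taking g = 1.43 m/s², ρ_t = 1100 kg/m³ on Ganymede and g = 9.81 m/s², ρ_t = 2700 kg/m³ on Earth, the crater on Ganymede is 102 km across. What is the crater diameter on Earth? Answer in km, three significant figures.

The impactor-only factors (d, v, ρ_i) cancel in the ratio, leaving D_Earth/D_Ganymede = (g_Earth/g_Ganymede)^-0.24 · (ρ_t,Ganymede/ρ_t,Earth)^0.39.
(9.81/1.43)^-0.24 = 6.860^-0.24 = 0.6299
(1100/2700)^0.39 = 0.4074^0.39 = 0.7045
Ratio = 0.6299 × 0.7045 = 0.4438
D_Earth = 0.4438 × 102 km = 45.3 km

D ≈ 45.3 km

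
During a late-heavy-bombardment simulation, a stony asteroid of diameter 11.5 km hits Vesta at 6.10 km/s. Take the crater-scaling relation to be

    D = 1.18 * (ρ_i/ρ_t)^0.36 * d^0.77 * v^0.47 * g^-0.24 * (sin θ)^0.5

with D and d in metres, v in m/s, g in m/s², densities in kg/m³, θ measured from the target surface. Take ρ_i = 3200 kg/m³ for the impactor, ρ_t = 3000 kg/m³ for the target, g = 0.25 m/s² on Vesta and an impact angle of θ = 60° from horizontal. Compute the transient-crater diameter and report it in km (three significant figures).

In SI units: d = 11500 m, v = 6100 m/s.
(ρ_i/ρ_t)^0.36 = (3200/3000)^0.36 = 1.024
d^0.77 = 11500^0.77 = 1339
v^0.47 = 6100^0.47 = 60.13
g^-0.24 = 0.25^-0.24 = 1.395
(sin 60°)^0.5 = 0.8660^0.5 = 0.9306
D = 1.18 × 1.024 × 1339 × 60.13 × 1.395 × 0.9306 = 1.263 × 10^5 m
   = 126.3 km

D ≈ 126 km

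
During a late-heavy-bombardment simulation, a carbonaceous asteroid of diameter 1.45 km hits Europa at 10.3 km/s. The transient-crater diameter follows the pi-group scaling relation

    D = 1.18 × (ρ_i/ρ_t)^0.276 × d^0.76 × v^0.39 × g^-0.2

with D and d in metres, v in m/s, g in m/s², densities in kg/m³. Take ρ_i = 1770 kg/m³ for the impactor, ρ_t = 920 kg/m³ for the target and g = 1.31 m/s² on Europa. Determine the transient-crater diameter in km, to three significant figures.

D ≈ 12.4 km

In SI units: d = 1450 m, v = 10300 m/s.
(ρ_i/ρ_t)^0.276 = (1770/920)^0.276 = 1.198
d^0.76 = 1450^0.76 = 252.7
v^0.39 = 10300^0.39 = 36.73
g^-0.2 = 1.31^-0.2 = 0.9474
D = 1.18 × 1.198 × 252.7 × 36.73 × 0.9474 = 12431 m
   = 12.43 km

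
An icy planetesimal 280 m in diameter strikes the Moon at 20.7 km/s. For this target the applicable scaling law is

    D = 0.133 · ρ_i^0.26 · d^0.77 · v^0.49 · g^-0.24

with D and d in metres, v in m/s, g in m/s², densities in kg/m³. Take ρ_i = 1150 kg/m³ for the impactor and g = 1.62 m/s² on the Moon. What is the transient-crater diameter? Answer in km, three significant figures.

D ≈ 7.39 km

In SI units: v = 20700 m/s.
ρ_i^0.26 = 1150^0.26 = 6.249
d^0.77 = 280^0.77 = 76.61
v^0.49 = 20700^0.49 = 130.3
g^-0.24 = 1.62^-0.24 = 0.8907
D = 0.133 × 6.249 × 76.61 × 130.3 × 0.8907 = 7390 m
   = 7.390 km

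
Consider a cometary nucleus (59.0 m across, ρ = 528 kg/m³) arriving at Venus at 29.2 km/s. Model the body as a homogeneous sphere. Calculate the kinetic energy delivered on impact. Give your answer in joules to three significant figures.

E ≈ 2.42 × 10^16 J

v = 29200 m/s.
Mass m = (π/6) ρ d³ = (π/6) × 528 × (59)³ = 5.678 × 10^7 kg
E = ½ m v² = 0.5 × 5.678 × 10^7 × (29200)² = 2.421 × 10^16 J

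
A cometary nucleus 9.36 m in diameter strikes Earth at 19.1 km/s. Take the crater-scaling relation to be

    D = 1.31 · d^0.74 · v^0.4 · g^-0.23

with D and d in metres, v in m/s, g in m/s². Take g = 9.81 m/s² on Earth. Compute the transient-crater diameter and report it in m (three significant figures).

In SI units: v = 19100 m/s.
d^0.74 = 9.36^0.74 = 5.233
v^0.4 = 19100^0.4 = 51.57
g^-0.23 = 9.81^-0.23 = 0.5914
D = 1.31 × 5.233 × 51.57 × 0.5914 = 209.1 m

D ≈ 209 m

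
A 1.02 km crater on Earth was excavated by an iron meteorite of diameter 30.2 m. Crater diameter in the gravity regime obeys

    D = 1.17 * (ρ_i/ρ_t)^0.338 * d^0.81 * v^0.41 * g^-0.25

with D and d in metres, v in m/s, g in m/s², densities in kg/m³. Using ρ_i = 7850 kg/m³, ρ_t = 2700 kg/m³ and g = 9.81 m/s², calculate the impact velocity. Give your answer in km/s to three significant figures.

Rearranging for v: v = [D / (1.17 · (7850/2700)^0.338 · 30.2^0.81 · 9.81^-0.25)]^(1/0.41).
D = 1020 m.
(7850/2700)^0.338 = 1.434
30.2^0.81 = 15.81
9.81^-0.25 = 0.5650
Denominator = 1.17 × 1.434 × 15.81 × 0.5650 = 14.99
D / 14.99 = 1020 / 14.99 = 68.05
v = 68.05^(1/0.41) = 68.05^2.439 = 29530 m/s

v ≈ 29.5 km/s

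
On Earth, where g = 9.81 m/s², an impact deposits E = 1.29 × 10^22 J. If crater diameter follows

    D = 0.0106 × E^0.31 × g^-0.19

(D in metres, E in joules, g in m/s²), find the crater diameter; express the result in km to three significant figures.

D ≈ 49.1 km

E^0.31 = (1.29 × 10^22)^0.31 = 7.150 × 10^6
g^-0.19 = 9.81^-0.19 = 0.6480
D = 0.0106 × 7.150 × 10^6 × 0.6480 = 49112 m
   = 49.11 km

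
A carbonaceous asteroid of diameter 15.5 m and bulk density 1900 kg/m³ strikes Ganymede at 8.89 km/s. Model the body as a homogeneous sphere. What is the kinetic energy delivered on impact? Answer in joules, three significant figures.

E ≈ 1.46 × 10^14 J

v = 8890 m/s.
Mass m = (π/6) ρ d³ = (π/6) × 1900 × (15.5)³ = 3.705 × 10^6 kg
E = ½ m v² = 0.5 × 3.705 × 10^6 × (8890)² = 1.464 × 10^14 J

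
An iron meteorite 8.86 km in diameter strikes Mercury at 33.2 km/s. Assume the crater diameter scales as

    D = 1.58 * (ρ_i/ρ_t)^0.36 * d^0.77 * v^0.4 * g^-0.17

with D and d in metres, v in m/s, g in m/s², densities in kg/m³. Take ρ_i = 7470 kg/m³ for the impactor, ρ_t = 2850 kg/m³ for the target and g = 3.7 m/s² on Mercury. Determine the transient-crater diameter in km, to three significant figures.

D ≈ 126 km

In SI units: d = 8860 m, v = 33200 m/s.
(ρ_i/ρ_t)^0.36 = (7470/2850)^0.36 = 1.415
d^0.77 = 8860^0.77 = 1095
v^0.4 = 33200^0.4 = 64.34
g^-0.17 = 3.7^-0.17 = 0.8006
D = 1.58 × 1.415 × 1095 × 64.34 × 0.8006 = 1.261 × 10^5 m
   = 126.1 km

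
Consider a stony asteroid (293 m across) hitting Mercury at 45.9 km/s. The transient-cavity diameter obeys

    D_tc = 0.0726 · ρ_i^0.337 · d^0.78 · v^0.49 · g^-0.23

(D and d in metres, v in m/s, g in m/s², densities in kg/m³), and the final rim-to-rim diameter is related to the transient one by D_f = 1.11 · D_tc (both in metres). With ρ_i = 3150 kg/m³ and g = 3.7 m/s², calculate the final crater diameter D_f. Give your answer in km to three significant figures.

D_f ≈ 14.6 km

v = 45900 m/s.
ρ_i^0.337 = 3150^0.337 = 15.10
d^0.78 = 293^0.78 = 83.98
v^0.49 = 45900^0.49 = 192.4
g^-0.23 = 3.7^-0.23 = 0.7401
D_tc = 0.0726 × 15.10 × 83.98 × 192.4 × 0.7401 = 13110 m
D_f = 1.11 × 13110 = 14552 m
     = 14.55 km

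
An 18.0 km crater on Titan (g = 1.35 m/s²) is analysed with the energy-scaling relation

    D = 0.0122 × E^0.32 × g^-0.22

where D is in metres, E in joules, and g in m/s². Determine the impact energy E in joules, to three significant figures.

E ≈ 2.33 × 10^19 J

Rearranging: E = [D / (0.0122 · g^-0.22)]^(1/0.32).
D = 18000 m.
g^-0.22 = 1.35^-0.22 = 0.9361
D / (0.0122 × 0.9361) = 18000 / (0.01142) = 1.576 × 10^6
E = (1.576 × 10^6)^3.125 = 2.330 × 10^19 J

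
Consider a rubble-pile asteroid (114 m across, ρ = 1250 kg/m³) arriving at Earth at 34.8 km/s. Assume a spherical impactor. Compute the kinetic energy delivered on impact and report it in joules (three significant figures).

E ≈ 5.87 × 10^17 J

v = 34800 m/s.
Mass m = (π/6) ρ d³ = (π/6) × 1250 × (114)³ = 9.697 × 10^8 kg
E = ½ m v² = 0.5 × 9.697 × 10^8 × (34800)² = 5.872 × 10^17 J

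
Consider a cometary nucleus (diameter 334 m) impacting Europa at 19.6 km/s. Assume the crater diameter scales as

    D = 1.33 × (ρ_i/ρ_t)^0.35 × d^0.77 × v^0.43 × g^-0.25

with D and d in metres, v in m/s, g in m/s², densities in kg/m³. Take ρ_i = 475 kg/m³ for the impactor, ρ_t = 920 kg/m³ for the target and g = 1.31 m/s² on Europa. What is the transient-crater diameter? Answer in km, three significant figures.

In SI units: v = 19600 m/s.
(ρ_i/ρ_t)^0.35 = (475/920)^0.35 = 0.7934
d^0.77 = 334^0.77 = 87.76
v^0.43 = 19600^0.43 = 70.09
g^-0.25 = 1.31^-0.25 = 0.9347
D = 1.33 × 0.7934 × 87.76 × 70.09 × 0.9347 = 6067 m
   = 6.067 km

D ≈ 6.07 km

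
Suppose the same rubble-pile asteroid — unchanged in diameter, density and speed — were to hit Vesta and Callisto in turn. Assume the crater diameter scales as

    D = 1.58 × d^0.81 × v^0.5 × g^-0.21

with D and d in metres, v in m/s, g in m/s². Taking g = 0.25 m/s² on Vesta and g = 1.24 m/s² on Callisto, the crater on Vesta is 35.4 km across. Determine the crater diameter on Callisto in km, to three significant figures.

All impactor-dependent factors cancel in the ratio, leaving D_Callisto/D_Vesta = (g_Callisto/g_Vesta)^-0.21.
(1.24/0.25)^-0.21 = 4.960^-0.21 = 0.7144
D_Callisto = 0.7144 × 35.4 km = 25.3 km

D ≈ 25.3 km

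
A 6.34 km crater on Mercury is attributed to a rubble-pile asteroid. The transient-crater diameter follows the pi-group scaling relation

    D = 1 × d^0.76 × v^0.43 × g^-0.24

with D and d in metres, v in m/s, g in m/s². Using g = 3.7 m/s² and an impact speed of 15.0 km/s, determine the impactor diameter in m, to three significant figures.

d ≈ 660 m

Rearranging for d: d = [D / (1 · 15000^0.43 · 3.7^-0.24)]^(1/0.76).
D = 6340 m.
15000^0.43 = 62.48
3.7^-0.24 = 0.7305
Denominator = 1 × 62.48 × 0.7305 = 45.64
D / 45.64 = 6340 / 45.64 = 138.9
d = 138.9^(1/0.76) = 138.9^1.3158 = 659.7 m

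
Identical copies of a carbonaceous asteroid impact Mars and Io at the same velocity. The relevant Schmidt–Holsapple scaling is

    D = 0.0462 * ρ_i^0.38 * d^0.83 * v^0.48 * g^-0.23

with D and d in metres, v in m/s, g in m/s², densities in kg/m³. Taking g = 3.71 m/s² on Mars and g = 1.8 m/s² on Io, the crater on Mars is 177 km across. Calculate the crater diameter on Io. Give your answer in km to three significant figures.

D ≈ 209 km

All impactor-dependent factors cancel in the ratio, leaving D_Io/D_Mars = (g_Io/g_Mars)^-0.23.
(1.8/3.71)^-0.23 = 0.4852^-0.23 = 1.181
D_Io = 1.181 × 177 km = 209 km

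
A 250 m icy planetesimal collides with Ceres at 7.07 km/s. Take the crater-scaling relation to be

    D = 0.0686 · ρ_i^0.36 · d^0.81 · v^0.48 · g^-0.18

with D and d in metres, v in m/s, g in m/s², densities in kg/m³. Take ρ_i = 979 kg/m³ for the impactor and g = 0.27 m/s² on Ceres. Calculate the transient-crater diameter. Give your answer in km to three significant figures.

In SI units: v = 7070 m/s.
ρ_i^0.36 = 979^0.36 = 11.93
d^0.81 = 250^0.81 = 87.57
v^0.48 = 7070^0.48 = 70.42
g^-0.18 = 0.27^-0.18 = 1.266
D = 0.0686 × 11.93 × 87.57 × 70.42 × 1.266 = 6389 m
   = 6.389 km

D ≈ 6.39 km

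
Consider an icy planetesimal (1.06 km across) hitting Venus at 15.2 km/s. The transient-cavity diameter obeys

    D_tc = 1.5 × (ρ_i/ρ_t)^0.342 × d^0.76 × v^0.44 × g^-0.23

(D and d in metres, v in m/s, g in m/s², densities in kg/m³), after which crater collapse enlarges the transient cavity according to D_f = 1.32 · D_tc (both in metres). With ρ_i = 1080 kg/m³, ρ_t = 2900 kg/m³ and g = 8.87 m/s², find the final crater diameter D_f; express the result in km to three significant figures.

D_f ≈ 11.8 km

In SI: d = 1060 m, v = 15200 m/s.
(ρ_i/ρ_t)^0.342 = (1080/2900)^0.342 = 0.7133
d^0.76 = 1060^0.76 = 199.2
v^0.44 = 15200^0.44 = 69.18
g^-0.23 = 8.87^-0.23 = 0.6053
D_tc = 1.5 × 0.7133 × 199.2 × 69.18 × 0.6053 = 8925 m
D_f = 1.32 × 8925 = 11781 m
     = 11.78 km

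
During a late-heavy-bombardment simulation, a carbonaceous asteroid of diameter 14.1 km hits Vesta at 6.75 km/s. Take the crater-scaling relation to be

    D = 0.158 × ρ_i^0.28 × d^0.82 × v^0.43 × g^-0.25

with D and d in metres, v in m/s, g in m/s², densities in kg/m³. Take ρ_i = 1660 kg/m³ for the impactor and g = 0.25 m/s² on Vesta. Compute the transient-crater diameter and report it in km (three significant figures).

D ≈ 199 km

In SI units: d = 14100 m, v = 6750 m/s.
ρ_i^0.28 = 1660^0.28 = 7.973
d^0.82 = 14100^0.82 = 2526
v^0.43 = 6750^0.43 = 44.32
g^-0.25 = 0.25^-0.25 = 1.414
D = 0.158 × 7.973 × 2526 × 44.32 × 1.414 = 1.994 × 10^5 m
   = 199.4 km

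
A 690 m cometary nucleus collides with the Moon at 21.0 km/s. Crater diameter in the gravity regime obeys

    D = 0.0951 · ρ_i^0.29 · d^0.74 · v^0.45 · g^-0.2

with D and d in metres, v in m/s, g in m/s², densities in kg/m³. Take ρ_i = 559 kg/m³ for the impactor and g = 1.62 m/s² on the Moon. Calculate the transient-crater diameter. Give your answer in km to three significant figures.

D ≈ 6.01 km

In SI units: v = 21000 m/s.
ρ_i^0.29 = 559^0.29 = 6.263
d^0.74 = 690^0.74 = 126.1
v^0.45 = 21000^0.45 = 88.10
g^-0.2 = 1.62^-0.2 = 0.9080
D = 0.0951 × 6.263 × 126.1 × 88.10 × 0.9080 = 6008 m
   = 6.008 km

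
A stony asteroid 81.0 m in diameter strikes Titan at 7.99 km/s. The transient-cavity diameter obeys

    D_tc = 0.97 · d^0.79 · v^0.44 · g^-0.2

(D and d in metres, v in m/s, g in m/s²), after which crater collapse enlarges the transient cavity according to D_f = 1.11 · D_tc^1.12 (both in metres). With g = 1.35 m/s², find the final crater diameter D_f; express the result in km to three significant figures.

D_f ≈ 4.10 km

v = 7990 m/s.
d^0.79 = 81^0.79 = 32.19
v^0.44 = 7990^0.44 = 52.13
g^-0.2 = 1.35^-0.2 = 0.9417
D_tc = 0.97 × 32.19 × 52.13 × 0.9417 = 1533 m
D_f = 1.11 × (1533)^1.12 = 4103 m
     = 4.103 km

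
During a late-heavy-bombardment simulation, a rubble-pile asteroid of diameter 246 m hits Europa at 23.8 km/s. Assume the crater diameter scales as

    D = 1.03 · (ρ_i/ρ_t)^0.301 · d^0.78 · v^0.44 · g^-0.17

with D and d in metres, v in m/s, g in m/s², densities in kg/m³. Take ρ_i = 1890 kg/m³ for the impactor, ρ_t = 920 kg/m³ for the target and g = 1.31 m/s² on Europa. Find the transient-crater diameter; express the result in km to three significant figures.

In SI units: v = 23800 m/s.
(ρ_i/ρ_t)^0.301 = (1890/920)^0.301 = 1.242
d^0.78 = 246^0.78 = 73.27
v^0.44 = 23800^0.44 = 84.27
g^-0.17 = 1.31^-0.17 = 0.9551
D = 1.03 × 1.242 × 73.27 × 84.27 × 0.9551 = 7544 m
   = 7.544 km

D ≈ 7.54 km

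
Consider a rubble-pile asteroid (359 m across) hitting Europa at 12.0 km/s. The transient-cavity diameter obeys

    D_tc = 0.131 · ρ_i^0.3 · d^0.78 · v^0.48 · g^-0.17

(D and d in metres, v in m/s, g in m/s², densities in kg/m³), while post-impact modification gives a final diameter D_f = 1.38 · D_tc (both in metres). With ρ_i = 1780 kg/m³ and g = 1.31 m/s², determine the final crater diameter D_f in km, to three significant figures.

v = 12000 m/s.
ρ_i^0.3 = 1780^0.3 = 9.443
d^0.78 = 359^0.78 = 98.40
v^0.48 = 12000^0.48 = 90.78
g^-0.17 = 1.31^-0.17 = 0.9551
D_tc = 0.131 × 9.443 × 98.40 × 90.78 × 0.9551 = 10550 m
D_f = 1.38 × 10550 = 14559 m
     = 14.56 km

D_f ≈ 14.6 km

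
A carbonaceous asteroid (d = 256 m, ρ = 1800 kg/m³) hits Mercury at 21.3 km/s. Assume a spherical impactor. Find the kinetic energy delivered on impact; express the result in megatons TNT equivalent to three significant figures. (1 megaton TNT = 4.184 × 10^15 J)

v = 21300 m/s.
Mass m = (π/6) ρ d³ = (π/6) × 1800 × (256)³ = 1.581 × 10^10 kg
E = ½ m v² = 0.5 × 1.581 × 10^10 × (21300)² = 3.586 × 10^18 J
   = 3.586 × 10^18 / 4.184×10^15 = 857.1 Mt

E ≈ 857 Mt TNT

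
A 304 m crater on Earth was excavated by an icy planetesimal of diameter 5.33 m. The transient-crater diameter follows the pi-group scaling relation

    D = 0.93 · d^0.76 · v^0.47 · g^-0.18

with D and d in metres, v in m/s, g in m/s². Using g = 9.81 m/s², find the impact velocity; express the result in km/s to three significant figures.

v ≈ 35.8 km/s

Rearranging for v: v = [D / (0.93 · 5.33^0.76 · 9.81^-0.18)]^(1/0.47).
5.33^0.76 = 3.567
9.81^-0.18 = 0.6630
Denominator = 0.93 × 3.567 × 0.6630 = 2.199
D / 2.199 = 304 / 2.199 = 138.2
v = 138.2^(1/0.47) = 138.2^2.1277 = 35839 m/s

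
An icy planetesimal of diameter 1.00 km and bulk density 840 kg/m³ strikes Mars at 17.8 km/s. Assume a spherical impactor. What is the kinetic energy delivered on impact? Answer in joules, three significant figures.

d = 1000 m; v = 17800 m/s.
Mass m = (π/6) ρ d³ = (π/6) × 840 × (1000)³ = 4.398 × 10^11 kg
E = ½ m v² = 0.5 × 4.398 × 10^11 × (17800)² = 6.967 × 10^19 J

E ≈ 6.97 × 10^19 J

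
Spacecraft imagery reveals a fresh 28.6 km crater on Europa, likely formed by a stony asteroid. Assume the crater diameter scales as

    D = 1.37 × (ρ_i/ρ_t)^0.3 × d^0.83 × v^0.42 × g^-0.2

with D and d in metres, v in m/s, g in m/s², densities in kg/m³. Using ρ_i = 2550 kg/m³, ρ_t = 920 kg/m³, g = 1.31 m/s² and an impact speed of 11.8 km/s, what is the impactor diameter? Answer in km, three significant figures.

Rearranging for d: d = [D / (1.37 · (2550/920)^0.3 · 11800^0.42 · 1.31^-0.2)]^(1/0.83).
D = 28600 m.
(2550/920)^0.3 = 1.358
11800^0.42 = 51.31
1.31^-0.2 = 0.9474
Denominator = 1.37 × 1.358 × 51.31 × 0.9474 = 90.44
D / 90.44 = 28600 / 90.44 = 316.2
d = 316.2^(1/0.83) = 316.2^1.2048 = 1028 m

d ≈ 1.03 km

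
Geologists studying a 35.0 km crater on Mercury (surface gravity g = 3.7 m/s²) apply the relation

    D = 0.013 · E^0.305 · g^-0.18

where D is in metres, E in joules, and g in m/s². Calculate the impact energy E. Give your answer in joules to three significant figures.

Rearranging: E = [D / (0.013 · g^-0.18)]^(1/0.305).
D = 35000 m.
g^-0.18 = 3.7^-0.18 = 0.7902
D / (0.013 × 0.7902) = 35000 / (0.01027) = 3.408 × 10^6
E = (3.408 × 10^6)^3.2787 = 2.619 × 10^21 J

E ≈ 2.62 × 10^21 J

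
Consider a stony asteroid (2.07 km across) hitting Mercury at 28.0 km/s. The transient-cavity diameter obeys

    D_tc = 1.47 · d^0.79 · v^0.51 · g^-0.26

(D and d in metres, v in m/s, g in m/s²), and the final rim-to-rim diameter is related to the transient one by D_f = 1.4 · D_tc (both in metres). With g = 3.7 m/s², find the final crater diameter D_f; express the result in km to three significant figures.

In SI: d = 2070 m, v = 28000 m/s.
d^0.79 = 2070^0.79 = 416.5
v^0.51 = 28000^0.51 = 185.4
g^-0.26 = 3.7^-0.26 = 0.7117
D_tc = 1.47 × 416.5 × 185.4 × 0.7117 = 80790 m
D_f = 1.4 × 80790 = 1.131 × 10^5 m
     = 113.1 km

D_f ≈ 113 km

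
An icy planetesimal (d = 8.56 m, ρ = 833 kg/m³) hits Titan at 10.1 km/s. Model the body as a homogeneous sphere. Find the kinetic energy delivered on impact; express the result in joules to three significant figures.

v = 10100 m/s.
Mass m = (π/6) ρ d³ = (π/6) × 833 × (8.56)³ = 2.736 × 10^5 kg
E = ½ m v² = 0.5 × 2.736 × 10^5 × (10100)² = 1.395 × 10^13 J

E ≈ 1.40 × 10^13 J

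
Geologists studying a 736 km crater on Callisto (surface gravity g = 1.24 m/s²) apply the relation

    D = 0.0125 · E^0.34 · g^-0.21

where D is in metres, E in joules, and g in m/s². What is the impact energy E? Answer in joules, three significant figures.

Rearranging: E = [D / (0.0125 · g^-0.21)]^(1/0.34).
D = 736000 m.
g^-0.21 = 1.24^-0.21 = 0.9558
D / (0.0125 × 0.9558) = 736000 / (0.01195) = 6.159 × 10^7
E = (6.159 × 10^7)^2.9412 = 8.138 × 10^22 J

E ≈ 8.14 × 10^22 J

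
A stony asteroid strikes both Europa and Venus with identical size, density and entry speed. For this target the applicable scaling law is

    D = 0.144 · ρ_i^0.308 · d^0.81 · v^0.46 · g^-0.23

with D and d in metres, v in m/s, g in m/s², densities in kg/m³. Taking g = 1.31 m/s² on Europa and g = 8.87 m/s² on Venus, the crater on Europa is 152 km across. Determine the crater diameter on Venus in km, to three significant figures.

D ≈ 97.9 km

All impactor-dependent factors cancel in the ratio, leaving D_Venus/D_Europa = (g_Venus/g_Europa)^-0.23.
(8.87/1.31)^-0.23 = 6.771^-0.23 = 0.6441
D_Venus = 0.6441 × 152 km = 97.9 km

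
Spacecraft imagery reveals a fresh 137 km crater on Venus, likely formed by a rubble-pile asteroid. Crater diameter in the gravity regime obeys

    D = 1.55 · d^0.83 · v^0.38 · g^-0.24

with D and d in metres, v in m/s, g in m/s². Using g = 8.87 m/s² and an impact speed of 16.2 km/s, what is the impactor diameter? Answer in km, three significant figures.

Rearranging for d: d = [D / (1.55 · 16200^0.38 · 8.87^-0.24)]^(1/0.83).
D = 137000 m.
16200^0.38 = 39.78
8.87^-0.24 = 0.5922
Denominator = 1.55 × 39.78 × 0.5922 = 36.51
D / 36.51 = 137000 / 36.51 = 3752
d = 3752^(1/0.83) = 3752^1.2048 = 20243 m

d ≈ 20.2 km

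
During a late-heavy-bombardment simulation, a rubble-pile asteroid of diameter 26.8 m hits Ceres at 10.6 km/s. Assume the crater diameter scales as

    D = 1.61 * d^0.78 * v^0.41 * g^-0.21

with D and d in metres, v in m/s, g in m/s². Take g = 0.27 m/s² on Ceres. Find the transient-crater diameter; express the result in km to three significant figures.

In SI units: v = 10600 m/s.
d^0.78 = 26.8^0.78 = 13.00
v^0.41 = 10600^0.41 = 44.71
g^-0.21 = 0.27^-0.21 = 1.316
D = 1.61 × 13.00 × 44.71 × 1.316 = 1231 m
   = 1.231 km

D ≈ 1.23 km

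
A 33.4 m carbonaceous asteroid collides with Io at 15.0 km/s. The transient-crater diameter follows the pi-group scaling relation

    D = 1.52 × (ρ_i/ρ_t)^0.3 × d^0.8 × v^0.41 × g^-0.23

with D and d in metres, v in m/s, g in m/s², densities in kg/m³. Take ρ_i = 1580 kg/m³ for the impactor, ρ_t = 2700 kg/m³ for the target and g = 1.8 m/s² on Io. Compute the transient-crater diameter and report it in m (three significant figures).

D ≈ 965 m

In SI units: v = 15000 m/s.
(ρ_i/ρ_t)^0.3 = (1580/2700)^0.3 = 0.8515
d^0.8 = 33.4^0.8 = 16.56
v^0.41 = 15000^0.41 = 51.55
g^-0.23 = 1.8^-0.23 = 0.8735
D = 1.52 × 0.8515 × 16.56 × 51.55 × 0.8735 = 965.1 m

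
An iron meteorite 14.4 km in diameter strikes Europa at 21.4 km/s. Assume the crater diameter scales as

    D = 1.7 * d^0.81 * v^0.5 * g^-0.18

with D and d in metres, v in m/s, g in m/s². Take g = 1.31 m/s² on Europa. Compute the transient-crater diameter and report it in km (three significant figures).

In SI units: d = 14400 m, v = 21400 m/s.
d^0.81 = 14400^0.81 = 2335
v^0.5 = 21400^0.5 = 146.3
g^-0.18 = 1.31^-0.18 = 0.9526
D = 1.7 × 2335 × 146.3 × 0.9526 = 5.532 × 10^5 m
   = 553.2 km

D ≈ 553 km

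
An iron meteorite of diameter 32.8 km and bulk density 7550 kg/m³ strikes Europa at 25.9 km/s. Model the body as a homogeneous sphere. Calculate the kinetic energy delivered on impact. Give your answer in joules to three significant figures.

d = 32800 m; v = 25900 m/s.
Mass m = (π/6) ρ d³ = (π/6) × 7550 × (32800)³ = 1.395 × 10^17 kg
E = ½ m v² = 0.5 × 1.395 × 10^17 × (25900)² = 4.679 × 10^25 J

E ≈ 4.68 × 10^25 J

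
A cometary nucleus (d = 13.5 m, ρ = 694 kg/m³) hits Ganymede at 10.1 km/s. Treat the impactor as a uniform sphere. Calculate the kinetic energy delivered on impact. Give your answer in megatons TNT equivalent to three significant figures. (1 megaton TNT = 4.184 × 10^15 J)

v = 10100 m/s.
Mass m = (π/6) ρ d³ = (π/6) × 694 × (13.5)³ = 8.940 × 10^5 kg
E = ½ m v² = 0.5 × 8.940 × 10^5 × (10100)² = 4.560 × 10^13 J
   = 4.560 × 10^13 / 4.184×10^15 = 0.01090 Mt

E ≈ 0.0109 Mt TNT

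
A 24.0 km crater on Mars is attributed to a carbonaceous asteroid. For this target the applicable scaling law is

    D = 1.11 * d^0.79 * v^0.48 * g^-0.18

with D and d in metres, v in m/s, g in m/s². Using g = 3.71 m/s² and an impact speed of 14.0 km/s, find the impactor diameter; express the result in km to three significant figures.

d ≈ 1.25 km

Rearranging for d: d = [D / (1.11 · 14000^0.48 · 3.71^-0.18)]^(1/0.79).
D = 24000 m.
14000^0.48 = 97.76
3.71^-0.18 = 0.7898
Denominator = 1.11 × 97.76 × 0.7898 = 85.70
D / 85.70 = 24000 / 85.70 = 280.0
d = 280.0^(1/0.79) = 280.0^1.2658 = 1252 m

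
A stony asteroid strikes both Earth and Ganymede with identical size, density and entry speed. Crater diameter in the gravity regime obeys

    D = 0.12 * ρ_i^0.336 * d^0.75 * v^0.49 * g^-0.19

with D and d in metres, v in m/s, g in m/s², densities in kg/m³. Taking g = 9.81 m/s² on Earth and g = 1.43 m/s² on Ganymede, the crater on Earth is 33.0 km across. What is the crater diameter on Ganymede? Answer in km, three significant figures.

All impactor-dependent factors cancel in the ratio, leaving D_Ganymede/D_Earth = (g_Ganymede/g_Earth)^-0.19.
(1.43/9.81)^-0.19 = 0.1458^-0.19 = 1.442
D_Ganymede = 1.442 × 33.0 km = 47.6 km

D ≈ 47.6 km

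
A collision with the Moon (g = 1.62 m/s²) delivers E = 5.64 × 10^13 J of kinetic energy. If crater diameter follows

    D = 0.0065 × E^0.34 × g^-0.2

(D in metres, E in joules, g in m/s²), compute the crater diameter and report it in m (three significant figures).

D ≈ 280 m

E^0.34 = (5.64 × 10^13)^0.34 = 4.736 × 10^4
g^-0.2 = 1.62^-0.2 = 0.9080
D = 0.0065 × 4.736 × 10^4 × 0.9080 = 279.5 m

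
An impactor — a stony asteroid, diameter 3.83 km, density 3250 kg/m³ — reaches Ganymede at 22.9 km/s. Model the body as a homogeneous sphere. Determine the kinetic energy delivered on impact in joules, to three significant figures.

d = 3830 m; v = 22900 m/s.
Mass m = (π/6) ρ d³ = (π/6) × 3250 × (3830)³ = 9.560 × 10^13 kg
E = ½ m v² = 0.5 × 9.560 × 10^13 × (22900)² = 2.507 × 10^22 J

E ≈ 2.51 × 10^22 J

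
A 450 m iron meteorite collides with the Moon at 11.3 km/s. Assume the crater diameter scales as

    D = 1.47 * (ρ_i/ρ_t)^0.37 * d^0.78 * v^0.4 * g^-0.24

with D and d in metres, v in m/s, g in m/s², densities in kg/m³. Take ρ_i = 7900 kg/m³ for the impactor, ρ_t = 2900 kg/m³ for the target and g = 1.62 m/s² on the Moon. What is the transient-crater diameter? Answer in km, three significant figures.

In SI units: v = 11300 m/s.
(ρ_i/ρ_t)^0.37 = (7900/2900)^0.37 = 1.449
d^0.78 = 450^0.78 = 117.4
v^0.4 = 11300^0.4 = 41.81
g^-0.24 = 1.62^-0.24 = 0.8907
D = 1.47 × 1.449 × 117.4 × 41.81 × 0.8907 = 9312 m
   = 9.312 km

D ≈ 9.31 km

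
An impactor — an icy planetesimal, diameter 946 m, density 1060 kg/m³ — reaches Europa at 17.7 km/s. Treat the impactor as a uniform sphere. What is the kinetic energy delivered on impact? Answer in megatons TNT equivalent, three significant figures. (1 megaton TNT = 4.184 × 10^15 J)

v = 17700 m/s.
Mass m = (π/6) ρ d³ = (π/6) × 1060 × (946)³ = 4.699 × 10^11 kg
E = ½ m v² = 0.5 × 4.699 × 10^11 × (17700)² = 7.361 × 10^19 J
   = 7.361 × 10^19 / 4.184×10^15 = 17593 Mt

E ≈ 17600 Mt TNT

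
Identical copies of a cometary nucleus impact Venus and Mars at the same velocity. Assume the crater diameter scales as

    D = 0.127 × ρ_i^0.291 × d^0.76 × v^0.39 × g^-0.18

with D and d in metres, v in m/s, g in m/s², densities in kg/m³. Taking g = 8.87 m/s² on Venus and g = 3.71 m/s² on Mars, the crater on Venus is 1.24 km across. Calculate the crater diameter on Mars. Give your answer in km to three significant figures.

All impactor-dependent factors cancel in the ratio, leaving D_Mars/D_Venus = (g_Mars/g_Venus)^-0.18.
(3.71/8.87)^-0.18 = 0.4183^-0.18 = 1.170
D_Mars = 1.170 × 1.24 km = 1.45 km

D ≈ 1.45 km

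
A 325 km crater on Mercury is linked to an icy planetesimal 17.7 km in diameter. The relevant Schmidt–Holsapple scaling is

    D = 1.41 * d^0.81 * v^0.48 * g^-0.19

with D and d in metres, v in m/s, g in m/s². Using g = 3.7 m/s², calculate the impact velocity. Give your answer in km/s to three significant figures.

v ≈ 16.9 km/s

Rearranging for v: v = [D / (1.41 · 17700^0.81 · 3.7^-0.19)]^(1/0.48).
D = 325000 m.
17700^0.81 = 2760
3.7^-0.19 = 0.7799
Denominator = 1.41 × 2760 × 0.7799 = 3035
D / 3035 = 325000 / 3035 = 107.1
v = 107.1^(1/0.48) = 107.1^2.0833 = 16930 m/s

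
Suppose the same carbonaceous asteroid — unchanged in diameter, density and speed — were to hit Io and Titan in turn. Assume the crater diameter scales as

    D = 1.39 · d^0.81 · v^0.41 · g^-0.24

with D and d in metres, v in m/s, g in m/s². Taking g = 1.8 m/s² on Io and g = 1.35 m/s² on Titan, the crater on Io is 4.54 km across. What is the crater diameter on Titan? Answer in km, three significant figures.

All impactor-dependent factors cancel in the ratio, leaving D_Titan/D_Io = (g_Titan/g_Io)^-0.24.
(1.35/1.8)^-0.24 = 0.7500^-0.24 = 1.071
D_Titan = 1.071 × 4.54 km = 4.86 km

D ≈ 4.86 km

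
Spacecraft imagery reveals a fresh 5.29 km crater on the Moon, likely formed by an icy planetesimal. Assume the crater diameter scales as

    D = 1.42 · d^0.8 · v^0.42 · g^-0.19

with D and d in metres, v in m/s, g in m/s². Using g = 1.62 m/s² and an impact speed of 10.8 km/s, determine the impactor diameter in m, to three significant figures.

d ≈ 249 m

Rearranging for d: d = [D / (1.42 · 10800^0.42 · 1.62^-0.19)]^(1/0.8).
D = 5290 m.
10800^0.42 = 49.44
1.62^-0.19 = 0.9124
Denominator = 1.42 × 49.44 × 0.9124 = 64.05
D / 64.05 = 5290 / 64.05 = 82.59
d = 82.59^(1/0.8) = 82.59^1.25 = 249.0 m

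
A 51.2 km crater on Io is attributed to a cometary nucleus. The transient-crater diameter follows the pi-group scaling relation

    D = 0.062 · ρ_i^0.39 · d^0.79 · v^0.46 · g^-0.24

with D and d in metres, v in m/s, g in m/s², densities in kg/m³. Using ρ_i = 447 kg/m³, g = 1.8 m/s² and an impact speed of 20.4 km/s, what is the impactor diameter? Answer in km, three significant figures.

Rearranging for d: d = [D / (0.062 · 447^0.39 · 20400^0.46 · 1.8^-0.24)]^(1/0.79).
D = 51200 m.
447^0.39 = 10.80
20400^0.46 = 96.04
1.8^-0.24 = 0.8684
Denominator = 0.062 × 10.80 × 96.04 × 0.8684 = 55.85
D / 55.85 = 51200 / 55.85 = 916.7
d = 916.7^(1/0.79) = 916.7^1.2658 = 5618 m

d ≈ 5.62 km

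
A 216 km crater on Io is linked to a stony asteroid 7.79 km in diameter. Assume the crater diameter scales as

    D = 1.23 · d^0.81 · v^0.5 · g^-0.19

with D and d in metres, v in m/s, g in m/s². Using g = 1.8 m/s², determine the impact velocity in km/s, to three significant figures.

Rearranging for v: v = [D / (1.23 · 7790^0.81 · 1.8^-0.19)]^(1/0.5).
D = 216000 m.
7790^0.81 = 1420
1.8^-0.19 = 0.8943
Denominator = 1.23 × 1420 × 0.8943 = 1562
D / 1562 = 216000 / 1562 = 138.3
v = 138.3^(1/0.5) = 138.3^2 = 19127 m/s

v ≈ 19.1 km/s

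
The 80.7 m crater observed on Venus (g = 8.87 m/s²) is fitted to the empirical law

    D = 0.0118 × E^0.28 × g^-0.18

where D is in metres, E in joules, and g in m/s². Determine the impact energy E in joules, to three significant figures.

Rearranging: E = [D / (0.0118 · g^-0.18)]^(1/0.28).
g^-0.18 = 8.87^-0.18 = 0.6751
D / (0.0118 × 0.6751) = 80.7 / (7.966 × 10^-3) = 1.013 × 10^4
E = (1.013 × 10^4)^3.5714 = 2.021 × 10^14 J

E ≈ 2.02 × 10^14 J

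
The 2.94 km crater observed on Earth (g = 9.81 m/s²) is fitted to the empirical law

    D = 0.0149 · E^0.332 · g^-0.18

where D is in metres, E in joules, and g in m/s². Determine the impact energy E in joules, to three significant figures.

E ≈ 3.07 × 10^16 J

Rearranging: E = [D / (0.0149 · g^-0.18)]^(1/0.332).
D = 2940 m.
g^-0.18 = 9.81^-0.18 = 0.6630
D / (0.0149 × 0.6630) = 2940 / (9.879 × 10^-3) = 2.976 × 10^5
E = (2.976 × 10^5)^3.012 = 3.066 × 10^16 J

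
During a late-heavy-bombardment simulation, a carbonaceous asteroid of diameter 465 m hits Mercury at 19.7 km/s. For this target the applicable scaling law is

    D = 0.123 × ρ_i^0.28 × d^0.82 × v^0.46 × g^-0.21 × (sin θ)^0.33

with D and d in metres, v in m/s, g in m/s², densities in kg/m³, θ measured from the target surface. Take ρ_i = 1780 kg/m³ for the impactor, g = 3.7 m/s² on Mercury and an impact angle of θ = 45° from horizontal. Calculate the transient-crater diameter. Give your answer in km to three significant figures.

In SI units: v = 19700 m/s.
ρ_i^0.28 = 1780^0.28 = 8.131
d^0.82 = 465^0.82 = 153.9
v^0.46 = 19700^0.46 = 94.50
g^-0.21 = 3.7^-0.21 = 0.7598
(sin 45°)^0.33 = 0.7071^0.33 = 0.8919
D = 0.123 × 8.131 × 153.9 × 94.50 × 0.7598 × 0.8919 = 9857 m
   = 9.857 km

D ≈ 9.86 km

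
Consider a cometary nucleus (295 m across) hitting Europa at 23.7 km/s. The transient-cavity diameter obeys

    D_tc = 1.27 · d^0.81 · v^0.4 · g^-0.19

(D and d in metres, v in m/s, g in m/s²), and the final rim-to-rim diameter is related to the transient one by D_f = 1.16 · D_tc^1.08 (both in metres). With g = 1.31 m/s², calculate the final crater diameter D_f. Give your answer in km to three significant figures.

D_f ≈ 16.0 km

v = 23700 m/s.
d^0.81 = 295^0.81 = 100.1
v^0.4 = 23700^0.4 = 56.22
g^-0.19 = 1.31^-0.19 = 0.9500
D_tc = 1.27 × 100.1 × 56.22 × 0.9500 = 6790 m
D_f = 1.16 × (6790)^1.08 = 15954 m
     = 15.95 km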